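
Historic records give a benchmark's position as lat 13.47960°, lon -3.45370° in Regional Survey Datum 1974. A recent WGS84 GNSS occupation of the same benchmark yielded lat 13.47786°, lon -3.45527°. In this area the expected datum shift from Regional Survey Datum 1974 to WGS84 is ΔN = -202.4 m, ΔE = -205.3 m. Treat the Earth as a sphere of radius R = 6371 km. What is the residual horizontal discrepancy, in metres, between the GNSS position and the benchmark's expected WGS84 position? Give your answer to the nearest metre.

Observed coordinate differences: Δφ = -0.00174°, Δλ = -0.00157°.
Converting to metres (1° lat = 111195 m, cos φ = 0.972453): observed ΔN = -193.5 m, observed ΔE = -169.8 m.
Subtracting the expected shift leaves a residual of -193.5 − (-202.4) = 8.9 m north and -169.8 − (-205.3) = 35.5 m east.
Residual distance = √(8.9² + 35.5²) = 36.6 m.

37 m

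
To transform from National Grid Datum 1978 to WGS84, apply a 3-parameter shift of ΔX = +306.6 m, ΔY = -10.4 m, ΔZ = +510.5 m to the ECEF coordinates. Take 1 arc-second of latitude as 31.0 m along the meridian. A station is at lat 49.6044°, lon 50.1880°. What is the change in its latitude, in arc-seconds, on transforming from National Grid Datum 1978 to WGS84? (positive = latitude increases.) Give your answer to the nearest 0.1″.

sin φ = 0.761588, cos φ = 0.648061, sin λ = 0.768149, cos λ = 0.640271.
North component: ΔN = −sin φ cos λ·ΔX − sin φ sin λ·ΔY + cos φ·ΔZ = −(0.761588)(0.640271)(306.6) − (0.761588)(0.768149)(-10.4) + (0.648061)(510.5) = 187.41 m.
1° of latitude spans 3600 × 31.00 = 111600 m, so Δφ = 187.41 / 111600 × 3600 = 6.046″.

Δφ = 6.0″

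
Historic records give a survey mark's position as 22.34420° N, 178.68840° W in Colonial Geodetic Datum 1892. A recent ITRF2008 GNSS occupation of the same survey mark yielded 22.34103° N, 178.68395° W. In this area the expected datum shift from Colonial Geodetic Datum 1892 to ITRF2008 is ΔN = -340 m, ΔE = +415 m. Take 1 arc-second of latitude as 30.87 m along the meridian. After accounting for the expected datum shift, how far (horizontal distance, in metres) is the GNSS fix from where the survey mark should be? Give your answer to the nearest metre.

Observed coordinate differences: Δφ = -0.00317°, Δλ = +0.00445°.
Converting to metres (1° lat = 111132 m, cos φ = 0.924917): observed ΔN = -352.3 m, observed ΔE = 457.4 m.
Subtracting the expected shift leaves a residual of -352.3 − (-340) = -12.3 m north and 457.4 − (415) = 42.4 m east.
Residual distance = √((-12.3)² + 42.4²) = 44.2 m.

44 m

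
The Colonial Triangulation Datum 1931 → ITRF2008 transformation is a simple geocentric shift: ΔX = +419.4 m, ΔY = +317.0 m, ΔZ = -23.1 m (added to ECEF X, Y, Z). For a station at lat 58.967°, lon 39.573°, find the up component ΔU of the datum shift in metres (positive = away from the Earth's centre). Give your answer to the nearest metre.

The local up (radial) axis is (cos φ cos λ, cos φ sin λ, sin φ), giving ΔU = 166.661 + 104.111 − 19.794 = 250.98 m.

ΔU = 251 m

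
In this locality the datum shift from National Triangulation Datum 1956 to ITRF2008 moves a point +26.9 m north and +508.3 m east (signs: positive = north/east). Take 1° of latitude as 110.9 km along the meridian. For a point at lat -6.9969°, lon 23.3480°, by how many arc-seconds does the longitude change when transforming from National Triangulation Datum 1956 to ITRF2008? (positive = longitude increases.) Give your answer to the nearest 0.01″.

Δλ = 16.62″

At latitude -6.9969°, cos φ = 0.992553.
1° of longitude at this latitude = 110.9 × cos φ = 110.07 km, so Δλ = 508.3 / 110074.1 = 0.0046178° = 16.624″.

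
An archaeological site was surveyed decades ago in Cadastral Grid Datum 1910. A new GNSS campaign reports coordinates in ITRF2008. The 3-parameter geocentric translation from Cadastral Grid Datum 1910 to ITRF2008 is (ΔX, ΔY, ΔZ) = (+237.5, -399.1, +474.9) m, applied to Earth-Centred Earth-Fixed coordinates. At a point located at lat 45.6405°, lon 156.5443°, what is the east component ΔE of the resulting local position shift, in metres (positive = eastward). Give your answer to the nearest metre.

The local east axis at (φ, λ) is (−sin λ, cos λ, 0), so ΔE = −sin(156.5443°)·237.5 + cos(156.5443°)·(-399.1) = 271.59 m.

ΔE = 272 m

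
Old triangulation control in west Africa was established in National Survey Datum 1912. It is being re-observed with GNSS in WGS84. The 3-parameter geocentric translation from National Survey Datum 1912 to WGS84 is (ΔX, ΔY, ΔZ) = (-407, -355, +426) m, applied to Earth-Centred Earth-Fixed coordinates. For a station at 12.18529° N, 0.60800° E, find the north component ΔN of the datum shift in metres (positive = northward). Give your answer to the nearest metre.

ΔN = 503 m

The local north axis is (−sin φ cos λ, −sin φ sin λ, cos φ), giving ΔN = 85.902 + 0.795 + 416.402 = 503.10 m.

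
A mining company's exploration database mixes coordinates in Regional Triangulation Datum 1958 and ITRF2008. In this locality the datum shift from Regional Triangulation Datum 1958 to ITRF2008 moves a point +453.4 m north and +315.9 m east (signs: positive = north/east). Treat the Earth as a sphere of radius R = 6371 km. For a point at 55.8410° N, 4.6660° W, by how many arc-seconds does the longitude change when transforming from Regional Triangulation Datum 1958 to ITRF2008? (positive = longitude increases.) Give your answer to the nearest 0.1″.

At latitude 55.8410°, cos φ = 0.561491.
One radian of longitude at latitude φ spans R cos φ, so Δλ = ΔE / (R cos φ) = 315.9 / (6371000 × 0.561491) = 8.8308e-05 rad = 18.215″.

Δλ = 18.2″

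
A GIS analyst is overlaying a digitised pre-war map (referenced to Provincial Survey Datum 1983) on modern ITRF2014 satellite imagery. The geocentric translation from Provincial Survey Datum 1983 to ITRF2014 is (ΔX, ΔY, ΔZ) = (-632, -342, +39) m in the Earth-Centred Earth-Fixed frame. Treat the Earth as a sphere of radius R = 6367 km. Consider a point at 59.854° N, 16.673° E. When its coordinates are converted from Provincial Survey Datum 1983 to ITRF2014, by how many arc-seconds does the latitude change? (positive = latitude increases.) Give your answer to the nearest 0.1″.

sin φ = 0.864749, cos φ = 0.502205, sin λ = 0.286909, cos λ = 0.957958.
North component: ΔN = −sin φ cos λ·ΔX − sin φ sin λ·ΔY + cos φ·ΔZ = −(0.864749)(0.957958)(-632) − (0.864749)(0.286909)(-342) + (0.502205)(39) = 627.98 m.
1° of latitude spans πR/180 = 111125 m, so Δφ = 627.98 / 111125 × 3600 = 20.344″.

Δφ = 20.3″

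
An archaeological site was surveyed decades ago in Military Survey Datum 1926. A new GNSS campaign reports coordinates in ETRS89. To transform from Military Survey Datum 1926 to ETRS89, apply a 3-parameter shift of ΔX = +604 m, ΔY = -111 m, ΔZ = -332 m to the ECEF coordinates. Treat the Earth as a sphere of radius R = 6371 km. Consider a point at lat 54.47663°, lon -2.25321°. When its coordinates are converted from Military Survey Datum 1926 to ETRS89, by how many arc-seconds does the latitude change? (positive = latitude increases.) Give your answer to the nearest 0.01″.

Δφ = -22.26″

sin φ = 0.813879, cos φ = 0.581035, sin λ = -0.039316, cos λ = 0.999227.
North component: ΔN = −sin φ cos λ·ΔX − sin φ sin λ·ΔY + cos φ·ΔZ = −(0.813879)(0.999227)(604) − (0.813879)(-0.039316)(-111) + (0.581035)(-332) = -687.66 m.
1° of latitude spans πR/180 = 111195 m, so Δφ = -687.66 / 111195 × 3600 = -22.263″.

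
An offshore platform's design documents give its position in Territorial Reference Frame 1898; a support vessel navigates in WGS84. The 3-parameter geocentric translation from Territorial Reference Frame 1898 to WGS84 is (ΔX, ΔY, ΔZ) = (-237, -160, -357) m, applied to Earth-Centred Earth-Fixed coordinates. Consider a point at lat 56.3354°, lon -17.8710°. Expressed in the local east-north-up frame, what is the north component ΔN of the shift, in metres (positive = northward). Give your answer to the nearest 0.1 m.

ΔN = -51.0 m

At φ = 56.3354°, λ = -17.8710°: sin φ = 0.832297, cos φ = 0.554330, sin λ = -0.306875, cos λ = 0.951750.
ΔN = −sin φ cos λ·ΔX − sin φ sin λ·ΔY + cos φ·ΔZ = −(0.832297)(0.951750)(-237) − (0.832297)(-0.306875)(-160) + (0.554330)(-357) = -51.02 m.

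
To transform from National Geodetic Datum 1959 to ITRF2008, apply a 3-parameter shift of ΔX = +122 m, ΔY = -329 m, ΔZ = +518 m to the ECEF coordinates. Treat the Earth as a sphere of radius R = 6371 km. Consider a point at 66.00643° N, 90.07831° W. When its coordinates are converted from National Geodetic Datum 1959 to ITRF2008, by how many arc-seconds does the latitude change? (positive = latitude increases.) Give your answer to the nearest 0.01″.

Δφ = -2.91″

sin φ = 0.913591, cos φ = 0.406634, sin λ = -0.999999, cos λ = -0.001367.
North component: ΔN = −sin φ cos λ·ΔX − sin φ sin λ·ΔY + cos φ·ΔZ = −(0.913591)(-0.001367)(122) − (0.913591)(-0.999999)(-329) + (0.406634)(518) = -89.78 m.
1° of latitude spans πR/180 = 111195 m, so Δφ = -89.78 / 111195 × 3600 = -2.907″.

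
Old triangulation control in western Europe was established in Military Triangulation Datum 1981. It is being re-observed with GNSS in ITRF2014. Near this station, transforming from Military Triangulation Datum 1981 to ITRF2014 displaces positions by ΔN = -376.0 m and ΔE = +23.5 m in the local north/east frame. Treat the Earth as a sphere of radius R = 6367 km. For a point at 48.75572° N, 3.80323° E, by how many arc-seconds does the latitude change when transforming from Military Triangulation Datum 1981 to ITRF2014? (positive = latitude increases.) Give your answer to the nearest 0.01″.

On a sphere of radius R, 1 rad of latitude = R, so Δφ = ΔN / R = -376.0 / 6367000 = -5.9054e-05 rad = -12.181″.

Δφ = -12.18″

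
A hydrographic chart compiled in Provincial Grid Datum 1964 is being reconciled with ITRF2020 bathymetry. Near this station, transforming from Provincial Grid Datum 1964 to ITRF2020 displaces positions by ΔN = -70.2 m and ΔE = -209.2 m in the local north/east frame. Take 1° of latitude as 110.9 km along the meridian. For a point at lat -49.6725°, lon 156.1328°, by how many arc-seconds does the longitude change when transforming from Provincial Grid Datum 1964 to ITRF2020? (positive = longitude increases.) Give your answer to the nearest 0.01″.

Δλ = -10.49″

At latitude -49.6725°, cos φ = 0.647156.
1° of longitude at this latitude = 110.9 × cos φ = 71.77 km, so Δλ = -209.2 / 71769.6 = -0.0029149° = -10.494″.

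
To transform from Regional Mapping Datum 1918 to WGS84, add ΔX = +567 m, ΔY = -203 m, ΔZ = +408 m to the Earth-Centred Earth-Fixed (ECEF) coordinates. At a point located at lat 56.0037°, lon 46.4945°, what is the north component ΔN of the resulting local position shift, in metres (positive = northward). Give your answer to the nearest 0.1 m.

At φ = 56.0037°, λ = 46.4945°: sin φ = 0.829074, cos φ = 0.559139, sin λ = 0.725308, cos λ = 0.688424.
ΔN = −sin φ cos λ·ΔX − sin φ sin λ·ΔY + cos φ·ΔZ = −(0.829074)(0.688424)(567) − (0.829074)(0.725308)(-203) + (0.559139)(408) = 26.58 m.

ΔN = 26.6 m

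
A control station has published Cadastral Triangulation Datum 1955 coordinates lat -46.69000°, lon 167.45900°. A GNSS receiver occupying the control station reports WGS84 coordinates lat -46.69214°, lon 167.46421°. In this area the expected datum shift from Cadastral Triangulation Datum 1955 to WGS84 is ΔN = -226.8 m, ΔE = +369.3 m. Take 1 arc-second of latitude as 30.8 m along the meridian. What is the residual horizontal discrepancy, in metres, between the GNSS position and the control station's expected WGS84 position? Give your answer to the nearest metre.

Observed coordinate differences: Δφ = -0.00214°, Δλ = +0.00521°.
Converting to metres (1° lat = 110880 m, cos φ = 0.685945): observed ΔN = -237.3 m, observed ΔE = 396.3 m.
Subtracting the expected shift leaves a residual of -237.3 − (-226.8) = -10.5 m north and 396.3 − (369.3) = 27.0 m east.
Residual distance = √((-10.5)² + 27.0²) = 28.9 m.

29 m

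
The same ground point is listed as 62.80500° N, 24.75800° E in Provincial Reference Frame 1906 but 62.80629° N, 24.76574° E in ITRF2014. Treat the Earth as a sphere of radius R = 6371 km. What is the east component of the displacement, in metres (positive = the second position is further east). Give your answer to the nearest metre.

ΔE = 393 m

Δφ = 62.80629° − 62.80500° = +0.00129°; Δλ = 24.76574° − 24.75800° = +0.00774°.
1° along a meridian = πR/180 = 111195 m.
ΔN = Δφ × 111195 = 143.4 m; ΔE = Δλ × 111195 × cos(62.80500°) = +0.00774 × 111195 × 0.457020 = 393.3 m.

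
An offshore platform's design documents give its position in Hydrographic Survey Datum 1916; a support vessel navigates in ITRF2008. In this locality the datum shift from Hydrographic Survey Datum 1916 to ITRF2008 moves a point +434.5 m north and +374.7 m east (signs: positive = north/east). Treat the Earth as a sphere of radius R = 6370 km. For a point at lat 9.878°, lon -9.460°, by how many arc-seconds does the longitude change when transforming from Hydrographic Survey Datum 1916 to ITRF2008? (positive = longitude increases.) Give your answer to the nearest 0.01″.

At latitude 9.878°, cos φ = 0.985175.
One radian of longitude at latitude φ spans R cos φ, so Δλ = ΔE / (R cos φ) = 374.7 / (6370000 × 0.985175) = 5.9708e-05 rad = 12.316″.

Δλ = 12.32″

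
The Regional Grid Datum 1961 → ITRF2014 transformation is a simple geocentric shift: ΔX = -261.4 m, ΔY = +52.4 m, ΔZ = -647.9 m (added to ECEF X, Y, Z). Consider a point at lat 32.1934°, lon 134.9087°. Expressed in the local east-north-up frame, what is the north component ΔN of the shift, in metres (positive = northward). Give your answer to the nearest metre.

The local north axis is (−sin φ cos λ, −sin φ sin λ, cos φ), giving ΔN = -98.321 − 19.772 − 548.288 = -666.38 m.

ΔN = -666 m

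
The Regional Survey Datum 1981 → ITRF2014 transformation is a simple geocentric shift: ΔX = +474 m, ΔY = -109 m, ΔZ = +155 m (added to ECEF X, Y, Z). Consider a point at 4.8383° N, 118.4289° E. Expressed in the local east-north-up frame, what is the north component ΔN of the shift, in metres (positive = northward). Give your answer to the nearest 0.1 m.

The local north axis is (−sin φ cos λ, −sin φ sin λ, cos φ), giving ΔN = 19.033 + 8.085 + 154.448 = 181.57 m.

ΔN = 181.6 m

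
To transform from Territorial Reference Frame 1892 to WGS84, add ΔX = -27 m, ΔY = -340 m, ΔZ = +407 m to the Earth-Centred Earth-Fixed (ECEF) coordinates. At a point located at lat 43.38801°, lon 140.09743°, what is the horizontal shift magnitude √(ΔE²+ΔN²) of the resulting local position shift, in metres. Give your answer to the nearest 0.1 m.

513.3 m

At φ = 43.38801°, λ = 140.09743°: sin φ = 0.686935, cos φ = 0.726718, sin λ = 0.641484, cos λ = -0.767136.
ΔE = −sin λ·ΔX + cos λ·ΔY = −(0.641484)·(-27) + (-0.767136)·(-340) = 278.15 m.
ΔN = −sin φ cos λ·ΔX − sin φ sin λ·ΔY + cos φ·ΔZ = −(0.686935)(-0.767136)(-27) − (0.686935)(0.641484)(-340) + (0.726718)(407) = 431.37 m.
Horizontal magnitude = √(ΔE² + ΔN²) = √(278.15² + 431.37²) = 513.27 m.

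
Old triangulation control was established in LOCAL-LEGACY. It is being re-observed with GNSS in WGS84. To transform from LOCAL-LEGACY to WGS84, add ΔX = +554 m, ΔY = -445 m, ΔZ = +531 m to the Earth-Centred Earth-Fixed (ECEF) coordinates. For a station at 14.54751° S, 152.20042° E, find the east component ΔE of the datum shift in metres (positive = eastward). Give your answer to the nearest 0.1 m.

The local east axis at (φ, λ) is (−sin λ, cos λ, 0), so ΔE = −sin(152.20042°)·554 + cos(152.20042°)·(-445) = 135.27 m.

ΔE = 135.3 m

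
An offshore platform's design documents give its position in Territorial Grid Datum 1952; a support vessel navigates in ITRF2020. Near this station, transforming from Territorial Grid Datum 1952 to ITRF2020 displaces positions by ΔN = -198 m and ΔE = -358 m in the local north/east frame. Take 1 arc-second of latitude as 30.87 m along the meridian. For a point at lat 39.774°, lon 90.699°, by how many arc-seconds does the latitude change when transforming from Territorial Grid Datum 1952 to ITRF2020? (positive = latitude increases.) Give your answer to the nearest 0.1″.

Δφ = -6.4″

1″ of latitude = 30.87 m, so Δφ = -198.0 / 30.87 = -6.414″.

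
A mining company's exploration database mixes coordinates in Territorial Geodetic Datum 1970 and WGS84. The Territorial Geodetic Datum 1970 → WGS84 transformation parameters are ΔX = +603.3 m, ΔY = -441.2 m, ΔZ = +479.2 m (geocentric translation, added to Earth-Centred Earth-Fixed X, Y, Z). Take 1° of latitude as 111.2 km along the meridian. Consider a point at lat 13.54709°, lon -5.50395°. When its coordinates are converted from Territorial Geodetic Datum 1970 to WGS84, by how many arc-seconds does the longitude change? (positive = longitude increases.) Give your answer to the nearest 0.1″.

Δλ = -12.7″

sin φ = 0.234244, cos φ = 0.972178, sin λ = -0.095914, cos λ = 0.995390.
East component: ΔE = −sin λ·ΔX + cos λ·ΔY = −(-0.095914)(603.3) + (0.995390)(-441.2) = -381.30 m.
1° of latitude spans 111200 m; at latitude φ, 1° of longitude spans that × cos φ = 108106.2 m, so Δλ = -381.30 / 108106.2 × 3600 = -12.698″.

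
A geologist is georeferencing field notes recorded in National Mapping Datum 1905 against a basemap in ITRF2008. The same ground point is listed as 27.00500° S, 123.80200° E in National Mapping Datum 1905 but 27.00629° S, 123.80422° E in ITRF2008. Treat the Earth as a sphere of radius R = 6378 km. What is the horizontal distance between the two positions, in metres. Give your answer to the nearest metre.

Δφ = -27.00629° − -27.00500° = -0.00129°; Δλ = 123.80422° − 123.80200° = +0.00222°.
1° along a meridian = πR/180 = 111317 m.
ΔN = Δφ × 111317 = -143.6 m; ΔE = Δλ × 111317 × cos(-27.00500°) = +0.00222 × 111317 × 0.890967 = 220.2 m.
Distance = √(ΔE² + ΔN²) = √(220.2² + (-143.6)²) = 262.9 m.

263 m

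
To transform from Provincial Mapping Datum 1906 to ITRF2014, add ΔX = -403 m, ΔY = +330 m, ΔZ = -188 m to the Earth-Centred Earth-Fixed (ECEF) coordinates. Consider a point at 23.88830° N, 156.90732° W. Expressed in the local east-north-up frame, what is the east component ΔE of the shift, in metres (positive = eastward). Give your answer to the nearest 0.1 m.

At φ = 23.88830°, λ = -156.90732°: sin φ = 0.404955, cos φ = 0.914337, sin λ = -0.392220, cos λ = -0.919872.
ΔE = −sin λ·ΔX + cos λ·ΔY = −(-0.392220)·(-403) + (-0.919872)·(330) = -461.62 m.

ΔE = -461.6 m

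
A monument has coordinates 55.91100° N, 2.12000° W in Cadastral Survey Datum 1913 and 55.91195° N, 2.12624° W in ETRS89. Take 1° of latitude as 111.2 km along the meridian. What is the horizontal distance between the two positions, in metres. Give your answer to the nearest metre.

403 m

Δφ = 55.91195° − 55.91100° = +0.00095°; Δλ = -2.12624° − -2.12000° = -0.00624°.
ΔN = Δφ × 111200 = 105.6 m; ΔE = Δλ × 111200 × cos(55.91100°) = -0.00624 × 111200 × 0.560480 = -388.9 m.
Distance = √(ΔE² + ΔN²) = √((-388.9)² + 105.6²) = 403.0 m.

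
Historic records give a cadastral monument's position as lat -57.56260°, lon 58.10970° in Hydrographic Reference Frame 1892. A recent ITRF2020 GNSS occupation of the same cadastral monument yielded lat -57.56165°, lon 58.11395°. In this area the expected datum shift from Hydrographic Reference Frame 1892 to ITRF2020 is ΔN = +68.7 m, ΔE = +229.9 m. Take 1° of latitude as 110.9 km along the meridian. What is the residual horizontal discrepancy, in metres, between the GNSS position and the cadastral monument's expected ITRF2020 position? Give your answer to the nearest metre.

43 m

Observed coordinate differences: Δφ = +0.00095°, Δλ = +0.00425°.
Converting to metres (1° lat = 110900 m, cos φ = 0.536378): observed ΔN = 105.4 m, observed ΔE = 252.8 m.
Subtracting the expected shift leaves a residual of 105.4 − (68.7) = 36.7 m north and 252.8 − (229.9) = 22.9 m east.
Residual distance = √(36.7² + 22.9²) = 43.2 m.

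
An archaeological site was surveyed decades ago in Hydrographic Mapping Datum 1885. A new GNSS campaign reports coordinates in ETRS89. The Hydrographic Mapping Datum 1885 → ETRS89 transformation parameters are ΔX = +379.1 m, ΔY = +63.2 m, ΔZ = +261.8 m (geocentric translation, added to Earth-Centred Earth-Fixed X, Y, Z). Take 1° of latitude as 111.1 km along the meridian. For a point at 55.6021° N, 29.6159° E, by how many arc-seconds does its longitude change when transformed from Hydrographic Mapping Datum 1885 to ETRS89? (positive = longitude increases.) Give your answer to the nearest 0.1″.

Δλ = -7.6″

sin φ = 0.825134, cos φ = 0.564937, sin λ = 0.494183, cos λ = 0.869358.
East component: ΔE = −sin λ·ΔX + cos λ·ΔY = −(0.494183)(379.1) + (0.869358)(63.2) = -132.40 m.
1° of latitude spans 111100 m; at latitude φ, 1° of longitude spans that × cos φ = 62764.5 m, so Δλ = -132.40 / 62764.5 × 3600 = -7.594″.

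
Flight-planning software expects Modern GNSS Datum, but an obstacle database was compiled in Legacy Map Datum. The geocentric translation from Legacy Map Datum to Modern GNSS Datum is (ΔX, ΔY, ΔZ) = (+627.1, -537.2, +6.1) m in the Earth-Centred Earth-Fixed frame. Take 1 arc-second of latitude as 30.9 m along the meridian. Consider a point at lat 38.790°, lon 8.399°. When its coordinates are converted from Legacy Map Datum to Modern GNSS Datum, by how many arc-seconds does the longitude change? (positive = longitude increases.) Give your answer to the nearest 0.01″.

Δλ = -25.87″

sin φ = 0.626468, cos φ = 0.779447, sin λ = 0.146066, cos λ = 0.989275.
East component: ΔE = −sin λ·ΔX + cos λ·ΔY = −(0.146066)(627.1) + (0.989275)(-537.2) = -623.04 m.
1° of latitude spans 3600 × 30.90 = 111240 m; at latitude φ, 1° of longitude spans that × cos φ = 86705.7 m, so Δλ = -623.04 / 86705.7 × 3600 = -25.868″.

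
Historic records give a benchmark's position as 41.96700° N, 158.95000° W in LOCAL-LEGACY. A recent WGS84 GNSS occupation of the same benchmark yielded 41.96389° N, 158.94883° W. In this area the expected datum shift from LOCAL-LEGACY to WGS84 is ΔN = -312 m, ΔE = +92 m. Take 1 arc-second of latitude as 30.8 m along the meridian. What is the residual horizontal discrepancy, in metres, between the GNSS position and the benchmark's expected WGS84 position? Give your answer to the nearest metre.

33 m

Observed coordinate differences: Δφ = -0.00311°, Δλ = +0.00117°.
Converting to metres (1° lat = 110880 m, cos φ = 0.743530): observed ΔN = -344.8 m, observed ΔE = 96.5 m.
Subtracting the expected shift leaves a residual of -344.8 − (-312) = -32.8 m north and 96.5 − (92) = 4.5 m east.
Residual distance = √((-32.8)² + 4.5²) = 33.1 m.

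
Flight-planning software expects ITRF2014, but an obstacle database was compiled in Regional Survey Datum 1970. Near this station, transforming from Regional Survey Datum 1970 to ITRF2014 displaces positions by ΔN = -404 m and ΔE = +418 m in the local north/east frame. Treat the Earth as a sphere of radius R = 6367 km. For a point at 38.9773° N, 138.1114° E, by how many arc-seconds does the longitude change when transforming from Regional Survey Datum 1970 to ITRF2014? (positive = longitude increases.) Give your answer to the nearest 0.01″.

At latitude 38.9773°, cos φ = 0.777395.
One radian of longitude at latitude φ spans R cos φ, so Δλ = ΔE / (R cos φ) = 418.0 / (6367000 × 0.777395) = 8.4450e-05 rad = 17.419″.

Δλ = 17.42″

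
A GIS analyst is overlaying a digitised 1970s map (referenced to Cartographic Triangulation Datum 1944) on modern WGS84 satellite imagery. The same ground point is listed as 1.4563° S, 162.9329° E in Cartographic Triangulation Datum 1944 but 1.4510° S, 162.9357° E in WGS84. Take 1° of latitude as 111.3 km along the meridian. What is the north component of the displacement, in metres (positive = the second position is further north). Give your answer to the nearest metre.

Δφ = -1.4510° − -1.4563° = +0.0053°; Δλ = 162.9357° − 162.9329° = +0.0028°.
ΔN = Δφ × 111300 = 589.9 m; ΔE = Δλ × 111300 × cos(-1.4563°) = +0.0028 × 111300 × 0.999677 = 311.5 m.

ΔN = 590 m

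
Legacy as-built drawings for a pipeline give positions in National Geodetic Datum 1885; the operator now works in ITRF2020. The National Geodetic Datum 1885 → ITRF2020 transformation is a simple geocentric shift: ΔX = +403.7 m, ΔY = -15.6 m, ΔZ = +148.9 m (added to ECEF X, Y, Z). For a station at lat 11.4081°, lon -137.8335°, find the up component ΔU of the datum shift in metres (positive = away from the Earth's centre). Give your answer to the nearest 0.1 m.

At φ = 11.4081°, λ = -137.8335°: sin φ = 0.197796, cos φ = 0.980243, sin λ = -0.671287, cos λ = -0.741197.
ΔU = cos φ cos λ·ΔX + cos φ sin λ·ΔY + sin φ·ΔZ = (0.980243)(-0.741197)(403.7) + (0.980243)(-0.671287)(-15.6) + (0.197796)(148.9) = -253.59 m.

ΔU = -253.6 m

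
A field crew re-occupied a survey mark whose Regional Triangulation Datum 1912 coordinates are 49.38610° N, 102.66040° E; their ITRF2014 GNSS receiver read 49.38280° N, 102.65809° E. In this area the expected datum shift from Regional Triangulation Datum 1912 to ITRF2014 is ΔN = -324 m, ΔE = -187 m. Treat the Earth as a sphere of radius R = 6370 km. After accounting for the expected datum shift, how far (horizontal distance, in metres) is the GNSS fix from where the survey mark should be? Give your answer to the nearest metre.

47 m

Observed coordinate differences: Δφ = -0.00330°, Δλ = -0.00231°.
Converting to metres (1° lat = 111177 m, cos φ = 0.650958): observed ΔN = -366.9 m, observed ΔE = -167.2 m.
Subtracting the expected shift leaves a residual of -366.9 − (-324) = -42.9 m north and -167.2 − (-187) = 19.8 m east.
Residual distance = √((-42.9)² + 19.8²) = 47.2 m.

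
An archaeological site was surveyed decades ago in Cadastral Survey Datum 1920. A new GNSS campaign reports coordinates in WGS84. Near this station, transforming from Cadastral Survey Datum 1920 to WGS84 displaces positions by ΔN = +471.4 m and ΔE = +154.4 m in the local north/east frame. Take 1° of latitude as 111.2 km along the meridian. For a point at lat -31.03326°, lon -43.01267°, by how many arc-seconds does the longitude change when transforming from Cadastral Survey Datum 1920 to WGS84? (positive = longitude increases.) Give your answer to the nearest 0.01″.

At latitude -31.03326°, cos φ = 0.856868.
1° of longitude at this latitude = 111.2 × cos φ = 95.28 km, so Δλ = 154.4 / 95283.7 = 0.0016204° = 5.834″.

Δλ = 5.83″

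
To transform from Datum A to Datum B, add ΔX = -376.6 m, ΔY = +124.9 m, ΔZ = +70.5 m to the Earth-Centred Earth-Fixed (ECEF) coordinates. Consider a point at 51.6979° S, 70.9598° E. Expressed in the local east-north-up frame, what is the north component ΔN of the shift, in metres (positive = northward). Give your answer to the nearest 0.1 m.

The local north axis is (−sin φ cos λ, −sin φ sin λ, cos φ), giving ΔN = -96.414 + 92.653 + 43.696 = 39.94 m.

ΔN = 39.9 m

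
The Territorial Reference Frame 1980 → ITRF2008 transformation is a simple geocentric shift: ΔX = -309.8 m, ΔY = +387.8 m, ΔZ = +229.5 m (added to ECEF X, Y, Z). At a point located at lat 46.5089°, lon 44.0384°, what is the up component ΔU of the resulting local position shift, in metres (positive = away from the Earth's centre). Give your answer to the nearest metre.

At φ = 46.5089°, λ = 44.0384°: sin φ = 0.725481, cos φ = 0.688242, sin λ = 0.695140, cos λ = 0.718874.
ΔU = cos φ cos λ·ΔX + cos φ sin λ·ΔY + sin φ·ΔZ = (0.688242)(0.718874)(-309.8) + (0.688242)(0.695140)(387.8) + (0.725481)(229.5) = 198.75 m.

ΔU = 199 m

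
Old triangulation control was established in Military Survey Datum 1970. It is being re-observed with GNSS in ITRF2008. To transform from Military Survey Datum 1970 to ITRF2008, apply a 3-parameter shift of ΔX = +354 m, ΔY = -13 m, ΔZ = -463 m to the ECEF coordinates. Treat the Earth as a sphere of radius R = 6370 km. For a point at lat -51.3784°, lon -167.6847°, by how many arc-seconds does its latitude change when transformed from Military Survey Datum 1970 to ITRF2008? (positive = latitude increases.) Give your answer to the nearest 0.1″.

Δφ = -18.0″

sin φ = -0.781285, cos φ = 0.624174, sin λ = -0.213291, cos λ = -0.976989.
North component: ΔN = −sin φ cos λ·ΔX − sin φ sin λ·ΔY + cos φ·ΔZ = −(-0.781285)(-0.976989)(354) − (-0.781285)(-0.213291)(-13) + (0.624174)(-463) = -557.04 m.
1° of latitude spans πR/180 = 111177 m, so Δφ = -557.04 / 111177 × 3600 = -18.037″.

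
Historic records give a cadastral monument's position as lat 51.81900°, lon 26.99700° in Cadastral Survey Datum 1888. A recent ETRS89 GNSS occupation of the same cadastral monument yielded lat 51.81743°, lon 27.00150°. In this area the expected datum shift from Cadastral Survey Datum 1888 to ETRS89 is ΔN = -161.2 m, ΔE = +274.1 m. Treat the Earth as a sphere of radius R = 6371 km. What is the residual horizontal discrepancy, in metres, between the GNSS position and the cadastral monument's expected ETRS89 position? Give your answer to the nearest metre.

38 m

Observed coordinate differences: Δφ = -0.00157°, Δλ = +0.00450°.
Converting to metres (1° lat = 111195 m, cos φ = 0.618148): observed ΔN = -174.6 m, observed ΔE = 309.3 m.
Subtracting the expected shift leaves a residual of -174.6 − (-161.2) = -13.4 m north and 309.3 − (274.1) = 35.2 m east.
Residual distance = √((-13.4)² + 35.2²) = 37.7 m.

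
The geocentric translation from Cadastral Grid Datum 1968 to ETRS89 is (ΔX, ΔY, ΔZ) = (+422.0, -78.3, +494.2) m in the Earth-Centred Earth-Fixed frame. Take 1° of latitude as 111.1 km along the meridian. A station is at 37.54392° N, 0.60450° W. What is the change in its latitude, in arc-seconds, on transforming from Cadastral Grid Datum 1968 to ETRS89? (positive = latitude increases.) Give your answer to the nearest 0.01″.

sin φ = 0.609369, cos φ = 0.792886, sin λ = -0.010550, cos λ = 0.999944.
North component: ΔN = −sin φ cos λ·ΔX − sin φ sin λ·ΔY + cos φ·ΔZ = −(0.609369)(0.999944)(422.0) − (0.609369)(-0.010550)(-78.3) + (0.792886)(494.2) = 134.20 m.
1° of latitude spans 111100 m, so Δφ = 134.20 / 111100 × 3600 = 4.349″.

Δφ = 4.35″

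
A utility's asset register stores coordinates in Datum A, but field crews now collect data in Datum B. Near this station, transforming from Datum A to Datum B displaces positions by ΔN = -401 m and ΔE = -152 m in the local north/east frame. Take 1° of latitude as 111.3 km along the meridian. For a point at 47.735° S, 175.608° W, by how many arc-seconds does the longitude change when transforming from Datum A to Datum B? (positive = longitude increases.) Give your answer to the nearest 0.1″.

At latitude -47.735°, cos φ = 0.672561.
1° of longitude at this latitude = 111.3 × cos φ = 74.86 km, so Δλ = -152.0 / 74856.0 = -0.0020306° = -7.310″.

Δλ = -7.3″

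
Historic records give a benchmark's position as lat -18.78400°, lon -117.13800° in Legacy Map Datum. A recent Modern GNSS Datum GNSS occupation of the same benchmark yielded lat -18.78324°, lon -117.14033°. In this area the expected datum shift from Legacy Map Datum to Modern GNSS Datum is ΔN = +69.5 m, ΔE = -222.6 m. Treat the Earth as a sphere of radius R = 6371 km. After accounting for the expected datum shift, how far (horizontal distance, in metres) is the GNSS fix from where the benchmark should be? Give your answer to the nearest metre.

Observed coordinate differences: Δφ = +0.00076°, Δλ = -0.00233°.
Converting to metres (1° lat = 111195 m, cos φ = 0.946739): observed ΔN = 84.5 m, observed ΔE = -245.3 m.
Subtracting the expected shift leaves a residual of 84.5 − (69.5) = 15.0 m north and -245.3 − (-222.6) = -22.7 m east.
Residual distance = √(15.0² + (-22.7)²) = 27.2 m.

27 m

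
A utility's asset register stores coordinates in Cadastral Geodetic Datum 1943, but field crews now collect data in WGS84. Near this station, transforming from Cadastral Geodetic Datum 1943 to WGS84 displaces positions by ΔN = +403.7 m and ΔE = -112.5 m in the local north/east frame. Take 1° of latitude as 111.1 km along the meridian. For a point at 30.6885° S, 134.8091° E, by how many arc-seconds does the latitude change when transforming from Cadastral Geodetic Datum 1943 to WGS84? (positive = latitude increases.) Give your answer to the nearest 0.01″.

1° of latitude = 111.1 km, so Δφ = 403.7 / 111100 = 0.0036337° = 13.081″.

Δφ = 13.08″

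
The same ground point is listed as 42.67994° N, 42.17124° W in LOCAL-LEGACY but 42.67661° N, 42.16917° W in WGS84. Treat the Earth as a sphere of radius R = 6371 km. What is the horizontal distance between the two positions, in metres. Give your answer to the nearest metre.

407 m

Δφ = 42.67661° − 42.67994° = -0.00333°; Δλ = -42.16917° − -42.17124° = +0.00207°.
1° along a meridian = πR/180 = 111195 m.
ΔN = Δφ × 111195 = -370.3 m; ΔE = Δλ × 111195 × cos(42.67994°) = +0.00207 × 111195 × 0.735152 = 169.2 m.
Distance = √(ΔE² + ΔN²) = √(169.2² + (-370.3)²) = 407.1 m.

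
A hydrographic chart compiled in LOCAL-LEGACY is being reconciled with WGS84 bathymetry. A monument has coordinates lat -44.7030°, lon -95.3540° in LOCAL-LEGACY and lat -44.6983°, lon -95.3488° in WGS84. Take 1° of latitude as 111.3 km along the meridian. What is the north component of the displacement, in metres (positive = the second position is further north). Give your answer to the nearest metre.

ΔN = 523 m

Δφ = -44.6983° − -44.7030° = +0.0047°; Δλ = -95.3488° − -95.3540° = +0.0052°.
ΔN = Δφ × 111300 = 523.1 m; ΔE = Δλ × 111300 × cos(-44.7030°) = +0.0052 × 111300 × 0.710763 = 411.4 m.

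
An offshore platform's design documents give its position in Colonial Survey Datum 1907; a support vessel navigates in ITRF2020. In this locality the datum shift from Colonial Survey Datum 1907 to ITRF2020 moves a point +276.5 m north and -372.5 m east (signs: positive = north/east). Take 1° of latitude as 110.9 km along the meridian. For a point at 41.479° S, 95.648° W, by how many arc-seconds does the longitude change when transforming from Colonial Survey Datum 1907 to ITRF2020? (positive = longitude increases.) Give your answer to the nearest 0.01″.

At latitude -41.479°, cos φ = 0.749199.
1° of longitude at this latitude = 110.9 × cos φ = 83.09 km, so Δλ = -372.5 / 83086.1 = -0.0044833° = -16.140″.

Δλ = -16.14″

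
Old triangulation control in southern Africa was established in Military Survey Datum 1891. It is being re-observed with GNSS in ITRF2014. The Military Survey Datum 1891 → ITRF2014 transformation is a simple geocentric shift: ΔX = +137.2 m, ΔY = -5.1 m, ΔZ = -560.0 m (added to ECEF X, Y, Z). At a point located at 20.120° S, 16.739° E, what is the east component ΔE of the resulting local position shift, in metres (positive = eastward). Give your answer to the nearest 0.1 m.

ΔE = -44.4 m

At φ = -20.120°, λ = 16.739°: sin φ = -0.343987, cos φ = 0.938974, sin λ = 0.288012, cos λ = 0.957627.
ΔE = −sin λ·ΔX + cos λ·ΔY = −(0.288012)·(137.2) + (0.957627)·(-5.1) = -44.40 m.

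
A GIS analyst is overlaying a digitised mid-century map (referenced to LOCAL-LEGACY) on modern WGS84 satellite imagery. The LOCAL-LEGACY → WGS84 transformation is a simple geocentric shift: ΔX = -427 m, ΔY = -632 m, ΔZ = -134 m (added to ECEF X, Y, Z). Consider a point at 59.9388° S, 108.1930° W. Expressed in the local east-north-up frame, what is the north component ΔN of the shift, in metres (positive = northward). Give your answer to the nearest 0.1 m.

The local north axis is (−sin φ cos λ, −sin φ sin λ, cos φ), giving ΔN = 115.385 + 519.646 − 67.124 = 567.91 m.

ΔN = 567.9 m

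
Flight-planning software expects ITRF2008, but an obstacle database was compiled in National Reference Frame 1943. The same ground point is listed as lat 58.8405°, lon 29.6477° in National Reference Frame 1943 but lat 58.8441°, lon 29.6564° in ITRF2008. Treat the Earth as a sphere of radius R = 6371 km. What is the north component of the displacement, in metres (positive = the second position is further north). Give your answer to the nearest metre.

Δφ = 58.8441° − 58.8405° = +0.0036°; Δλ = 29.6564° − 29.6477° = +0.0087°.
1° along a meridian = πR/180 = 111195 m.
ΔN = Δφ × 111195 = 400.3 m; ΔE = Δλ × 111195 × cos(58.8405°) = +0.0087 × 111195 × 0.517422 = 500.6 m.

ΔN = 400 m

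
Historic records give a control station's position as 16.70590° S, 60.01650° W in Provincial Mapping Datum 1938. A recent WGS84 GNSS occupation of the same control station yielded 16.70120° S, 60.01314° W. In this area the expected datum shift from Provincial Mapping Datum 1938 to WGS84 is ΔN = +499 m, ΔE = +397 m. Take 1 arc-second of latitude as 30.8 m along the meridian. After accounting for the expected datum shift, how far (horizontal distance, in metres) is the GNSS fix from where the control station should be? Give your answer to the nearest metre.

Observed coordinate differences: Δφ = +0.00470°, Δλ = +0.00336°.
Converting to metres (1° lat = 110880 m, cos φ = 0.957793): observed ΔN = 521.1 m, observed ΔE = 356.8 m.
Subtracting the expected shift leaves a residual of 521.1 − (499) = 22.1 m north and 356.8 − (397) = -40.2 m east.
Residual distance = √(22.1² + (-40.2)²) = 45.9 m.

46 m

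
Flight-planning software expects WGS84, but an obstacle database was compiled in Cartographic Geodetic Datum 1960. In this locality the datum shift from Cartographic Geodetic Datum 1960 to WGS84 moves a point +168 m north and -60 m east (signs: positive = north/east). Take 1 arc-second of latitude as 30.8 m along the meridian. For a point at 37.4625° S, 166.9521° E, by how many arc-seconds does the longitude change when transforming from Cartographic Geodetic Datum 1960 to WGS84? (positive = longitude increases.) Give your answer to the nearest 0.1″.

At latitude -37.4625°, cos φ = 0.793752.
1″ of longitude at this latitude = 30.80 × cos φ = 24.4475 m, so Δλ = -60.0 / 24.4475 = -2.454″.

Δλ = -2.5″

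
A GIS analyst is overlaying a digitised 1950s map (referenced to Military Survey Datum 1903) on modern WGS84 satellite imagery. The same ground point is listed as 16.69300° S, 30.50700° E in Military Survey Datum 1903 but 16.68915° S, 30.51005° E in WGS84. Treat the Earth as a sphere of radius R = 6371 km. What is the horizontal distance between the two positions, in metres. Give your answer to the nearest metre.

Δφ = -16.68915° − -16.69300° = +0.00385°; Δλ = 30.51005° − 30.50700° = +0.00305°.
1° along a meridian = πR/180 = 111195 m.
ΔN = Δφ × 111195 = 428.1 m; ΔE = Δλ × 111195 × cos(-16.69300°) = +0.00305 × 111195 × 0.957858 = 324.9 m.
Distance = √(ΔE² + ΔN²) = √(324.9² + 428.1²) = 537.4 m.

537 m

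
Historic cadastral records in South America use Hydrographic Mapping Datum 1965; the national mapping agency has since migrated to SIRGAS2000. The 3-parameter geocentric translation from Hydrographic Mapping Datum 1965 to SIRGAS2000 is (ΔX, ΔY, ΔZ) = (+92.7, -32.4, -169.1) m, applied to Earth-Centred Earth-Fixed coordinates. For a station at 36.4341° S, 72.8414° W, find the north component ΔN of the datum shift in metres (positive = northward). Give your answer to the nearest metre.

ΔN = -101 m

The local north axis is (−sin φ cos λ, −sin φ sin λ, cos φ), giving ΔN = 16.242 + 18.386 − 136.048 = -101.42 m.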